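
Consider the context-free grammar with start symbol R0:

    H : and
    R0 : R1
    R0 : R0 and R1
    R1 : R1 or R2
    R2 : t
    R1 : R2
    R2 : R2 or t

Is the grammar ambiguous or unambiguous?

Witness: t or t

Derivation 1: R0 ⇒ R1 ⇒ R1 or R2 ⇒ R2 or R2 ⇒ t or R2 ⇒ t or t
Derivation 2: R0 ⇒ R1 ⇒ R2 ⇒ R2 or t ⇒ t or t

Two distinct leftmost derivations for the same string.

Ambiguous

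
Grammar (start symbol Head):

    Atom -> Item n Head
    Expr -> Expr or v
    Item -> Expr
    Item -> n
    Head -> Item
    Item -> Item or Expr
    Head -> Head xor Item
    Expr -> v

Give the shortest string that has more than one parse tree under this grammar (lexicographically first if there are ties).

v or v

length 1: no string has ≥2 trees
length 3: v or v has 2 parse trees

Two derivations of v or v:
  Head ⇒ Item ⇒ Expr ⇒ Expr or v ⇒ v or v
  Head ⇒ Item ⇒ Item or Expr ⇒ Expr or Expr ⇒ v or Expr ⇒ v or v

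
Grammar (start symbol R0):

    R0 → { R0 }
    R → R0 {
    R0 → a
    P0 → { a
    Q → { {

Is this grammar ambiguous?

Unambiguous

Only R0 is reachable from R0; ignoring the rest: Each string is a nest of matched brackets around a single atom. An opening bracket forces the recursive rule; an atom forces the base rule.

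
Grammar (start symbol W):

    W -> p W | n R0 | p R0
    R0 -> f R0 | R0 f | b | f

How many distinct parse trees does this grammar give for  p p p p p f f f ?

Parse trees for p p p p p f f f:
  [W p [W p [W p [W p [W p [R0 f [R0 f [R0 f]]]]]]]]
  [W p [W p [W p [W p [W p [R0 f [R0 [R0 f] f]]]]]]]
  [W p [W p [W p [W p [W p [R0 [R0 f [R0 f]] f]]]]]]
  [W p [W p [W p [W p [W p [R0 [R0 [R0 f] f] f]]]]]]

4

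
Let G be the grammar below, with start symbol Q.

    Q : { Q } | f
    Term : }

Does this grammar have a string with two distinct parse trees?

Unambiguous

Only Q is reachable from Q; ignoring the rest: Each string is a nest of matched brackets around a single atom. An opening bracket forces the recursive rule; an atom forces the base rule.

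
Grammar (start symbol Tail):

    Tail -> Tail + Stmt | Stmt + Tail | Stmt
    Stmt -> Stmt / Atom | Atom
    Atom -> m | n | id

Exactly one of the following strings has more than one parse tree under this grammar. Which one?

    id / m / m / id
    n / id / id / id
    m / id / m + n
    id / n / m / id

m / id / m + n

id / m / m / id: 1 tree
n / id / id / id: 1 tree
m / id / m + n: 2 trees
id / n / m / id: 1 tree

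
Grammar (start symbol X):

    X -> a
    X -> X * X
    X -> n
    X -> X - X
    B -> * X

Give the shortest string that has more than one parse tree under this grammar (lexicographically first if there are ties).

a * a * a

length 1: no string has ≥2 trees
length 3: no string has ≥2 trees
length 5: a * a * a has 2 parse trees

Two derivations of a * a * a:
  X ⇒ X * X ⇒ a * X ⇒ a * X * X ⇒ a * a * X ⇒ a * a * a
  X ⇒ X * X ⇒ X * X * X ⇒ a * X * X ⇒ a * a * X ⇒ a * a * a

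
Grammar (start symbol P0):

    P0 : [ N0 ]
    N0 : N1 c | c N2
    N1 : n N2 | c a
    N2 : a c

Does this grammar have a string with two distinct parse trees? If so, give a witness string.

Ambiguous

Witness: [ c a c ]

Derivation 1: P0 ⇒ [ N0 ] ⇒ [ N1 c ] ⇒ [ c a c ]
Derivation 2: P0 ⇒ [ N0 ] ⇒ [ c N2 ] ⇒ [ c a c ]

Two distinct leftmost derivations for the same string.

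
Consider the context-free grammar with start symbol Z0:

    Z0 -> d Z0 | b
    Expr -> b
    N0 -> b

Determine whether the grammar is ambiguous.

Unambiguous

(Expr, N0 are unreachable from Z0, so their rules don't affect L(Z0).) The reachable rules are right-linear with at most one rule per (nonterminal, next-terminal) pair. Each input token forces the next rule, so parsing is deterministic.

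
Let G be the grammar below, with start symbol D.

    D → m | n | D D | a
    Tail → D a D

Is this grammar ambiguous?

Witness: a a a

Derivation 1: D ⇒ D D ⇒ D D D ⇒ a D D ⇒ a a D ⇒ a a a
Derivation 2: D ⇒ D D ⇒ a D ⇒ a D D ⇒ a a D ⇒ a a a

Two distinct leftmost derivations for the same string.

Ambiguous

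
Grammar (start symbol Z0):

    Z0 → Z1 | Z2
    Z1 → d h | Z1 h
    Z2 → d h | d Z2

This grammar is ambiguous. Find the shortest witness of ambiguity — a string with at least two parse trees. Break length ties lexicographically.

d h

length 2: d h has 2 parse trees

Two derivations of d h:
  Z0 ⇒ Z1 ⇒ d h
  Z0 ⇒ Z2 ⇒ d h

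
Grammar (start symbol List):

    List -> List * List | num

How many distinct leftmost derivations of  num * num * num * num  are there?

Parse trees for num * num * num * num:
  [List [List num] * [List [List num] * [List [List num] * [List num]]]]
  [List [List num] * [List [List [List num] * [List num]] * [List num]]]
  [List [List [List num] * [List num]] * [List [List num] * [List num]]]
  [List [List [List num] * [List [List num] * [List num]]] * [List num]]
  [List [List [List [List num] * [List num]] * [List num]] * [List num]]

5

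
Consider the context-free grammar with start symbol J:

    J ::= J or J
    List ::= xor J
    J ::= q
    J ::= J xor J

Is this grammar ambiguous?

Ambiguous

Witness: q or q or q

Derivation 1: J ⇒ J or J ⇒ J or J or J ⇒ q or J or J ⇒ q or q or J ⇒ q or q or q
Derivation 2: J ⇒ J or J ⇒ q or J ⇒ q or J or J ⇒ q or q or J ⇒ q or q or q

Two distinct leftmost derivations for the same string.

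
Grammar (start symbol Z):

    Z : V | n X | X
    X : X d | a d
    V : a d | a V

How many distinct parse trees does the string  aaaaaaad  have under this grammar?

1

Parse trees for aaaaaaad:
  [Z [V a [V a [V a [V a [V a [V a [V a d]]]]]]]]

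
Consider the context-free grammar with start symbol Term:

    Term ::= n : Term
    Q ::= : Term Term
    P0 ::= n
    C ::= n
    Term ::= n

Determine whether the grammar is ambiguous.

(Q, C, P0 are unreachable from Term, so their rules don't affect L(Term).) Right-recursive list with a separator: after each atom, whether the separator follows determines the rule. One parse per string.

Unambiguous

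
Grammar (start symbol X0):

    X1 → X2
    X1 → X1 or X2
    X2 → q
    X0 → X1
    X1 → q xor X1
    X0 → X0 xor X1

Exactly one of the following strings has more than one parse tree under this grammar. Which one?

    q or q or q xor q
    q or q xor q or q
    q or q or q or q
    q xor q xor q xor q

q xor q xor q xor q

q or q or q xor q: 1 tree
q or q xor q or q: 1 tree
q or q or q or q: 1 tree
q xor q xor q xor q: 8 trees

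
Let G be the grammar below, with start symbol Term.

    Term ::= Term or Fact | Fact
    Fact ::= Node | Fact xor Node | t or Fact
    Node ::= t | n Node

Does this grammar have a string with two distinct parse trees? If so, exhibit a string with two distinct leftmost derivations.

Ambiguous

Witness: t or t

Derivation 1: Term ⇒ Term or Fact ⇒ Fact or Fact ⇒ Node or Fact ⇒ t or Fact ⇒ t or Node ⇒ t or t
Derivation 2: Term ⇒ Fact ⇒ t or Fact ⇒ t or Node ⇒ t or t

Two distinct leftmost derivations for the same string.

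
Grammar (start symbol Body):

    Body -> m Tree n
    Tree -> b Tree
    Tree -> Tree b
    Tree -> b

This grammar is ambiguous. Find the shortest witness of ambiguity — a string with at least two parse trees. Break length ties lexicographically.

length 3: no string has ≥2 trees
length 4: m b b n has 2 parse trees

Two derivations of m b b n:
  Body ⇒ m Tree n ⇒ m b Tree n ⇒ m b b n
  Body ⇒ m Tree n ⇒ m Tree b n ⇒ m b b n

m b b n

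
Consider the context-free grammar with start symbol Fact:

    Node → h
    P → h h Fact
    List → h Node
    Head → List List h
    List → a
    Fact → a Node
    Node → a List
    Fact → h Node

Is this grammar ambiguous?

(P, Head are unreachable from Fact, so their rules don't affect L(Fact).) Restricted to the reachable nonterminals, every rule has the form A → t or A → t B, and no two rules for the same A share a first terminal. The grammar encodes a DFA — one run per string.

Unambiguous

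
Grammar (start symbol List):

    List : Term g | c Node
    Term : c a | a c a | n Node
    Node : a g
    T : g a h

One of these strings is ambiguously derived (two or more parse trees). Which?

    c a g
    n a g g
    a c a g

c a g: 2 trees
n a g g: 1 tree
a c a g: 1 tree

c a g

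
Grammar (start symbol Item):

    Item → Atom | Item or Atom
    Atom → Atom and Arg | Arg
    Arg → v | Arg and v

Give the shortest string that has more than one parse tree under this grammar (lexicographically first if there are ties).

length 1: no string has ≥2 trees
length 3: v and v has 2 parse trees

Two derivations of v and v:
  Item ⇒ Atom ⇒ Atom and Arg ⇒ Arg and Arg ⇒ v and Arg ⇒ v and v
  Item ⇒ Atom ⇒ Arg ⇒ Arg and v ⇒ v and v

v and v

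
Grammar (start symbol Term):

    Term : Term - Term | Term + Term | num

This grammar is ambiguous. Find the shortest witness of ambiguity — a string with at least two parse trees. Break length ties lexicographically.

length 1: no string has ≥2 trees
length 3: no string has ≥2 trees
length 5: num + num + num has 2 parse trees

Two derivations of num + num + num:
  Term ⇒ Term + Term ⇒ Term + Term + Term ⇒ num + Term + Term ⇒ num + num + Term ⇒ num + num + num
  Term ⇒ Term + Term ⇒ num + Term ⇒ num + Term + Term ⇒ num + num + Term ⇒ num + num + num

num + num + num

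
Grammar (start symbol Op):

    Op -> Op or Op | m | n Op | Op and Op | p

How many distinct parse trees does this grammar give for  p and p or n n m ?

2

Parse trees for p and p or n n m:
  [Op [Op [Op p] and [Op p]] or [Op n [Op n [Op m]]]]
  [Op [Op p] and [Op [Op p] or [Op n [Op n [Op m]]]]]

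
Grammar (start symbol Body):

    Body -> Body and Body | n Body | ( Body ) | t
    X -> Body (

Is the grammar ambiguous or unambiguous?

Ambiguous

Witness: n t and t

Derivation 1: Body ⇒ Body and Body ⇒ n Body and Body ⇒ n t and Body ⇒ n t and t
Derivation 2: Body ⇒ n Body ⇒ n Body and Body ⇒ n t and Body ⇒ n t and t

Two distinct leftmost derivations for the same string.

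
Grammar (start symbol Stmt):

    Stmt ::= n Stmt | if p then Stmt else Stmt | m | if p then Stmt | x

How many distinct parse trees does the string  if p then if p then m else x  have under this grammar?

2

Parse trees for if p then if p then m else x:
  [Stmt if p then [Stmt if p then [Stmt m]] else [Stmt x]]
  [Stmt if p then [Stmt if p then [Stmt m] else [Stmt x]]]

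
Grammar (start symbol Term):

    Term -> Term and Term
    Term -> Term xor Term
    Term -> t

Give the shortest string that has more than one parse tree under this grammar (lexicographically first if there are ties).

length 1: no string has ≥2 trees
length 3: no string has ≥2 trees
length 5: t and t and t has 2 parse trees

Two derivations of t and t and t:
  Term ⇒ Term and Term ⇒ Term and Term and Term ⇒ t and Term and Term ⇒ t and t and Term ⇒ t and t and t
  Term ⇒ Term and Term ⇒ t and Term ⇒ t and Term and Term ⇒ t and t and Term ⇒ t and t and t

t and t and t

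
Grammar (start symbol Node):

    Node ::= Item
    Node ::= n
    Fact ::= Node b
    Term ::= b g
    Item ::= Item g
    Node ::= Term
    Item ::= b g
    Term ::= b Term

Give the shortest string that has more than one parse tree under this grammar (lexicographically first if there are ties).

length 1: no string has ≥2 trees
length 2: b g has 2 parse trees

Two derivations of b g:
  Node ⇒ Item ⇒ b g
  Node ⇒ Term ⇒ b g

b g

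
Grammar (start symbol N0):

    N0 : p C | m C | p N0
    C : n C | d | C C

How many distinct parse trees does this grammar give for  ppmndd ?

2

Parse trees for ppmndd:
  [N0 p [N0 p [N0 m [C n [C [C d] [C d]]]]]]
  [N0 p [N0 p [N0 m [C [C n [C d]] [C d]]]]]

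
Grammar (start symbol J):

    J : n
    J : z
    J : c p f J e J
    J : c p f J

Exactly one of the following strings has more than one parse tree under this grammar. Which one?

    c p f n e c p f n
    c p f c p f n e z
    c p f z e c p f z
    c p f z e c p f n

c p f n e c p f n: 1 tree
c p f c p f n e z: 2 trees
c p f z e c p f z: 1 tree
c p f z e c p f n: 1 tree

c p f c p f n e z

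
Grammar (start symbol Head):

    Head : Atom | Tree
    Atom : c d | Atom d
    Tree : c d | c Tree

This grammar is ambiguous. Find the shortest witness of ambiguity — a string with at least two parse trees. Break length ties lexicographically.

length 2: c d has 2 parse trees

Two derivations of c d:
  Head ⇒ Atom ⇒ c d
  Head ⇒ Tree ⇒ c d

c d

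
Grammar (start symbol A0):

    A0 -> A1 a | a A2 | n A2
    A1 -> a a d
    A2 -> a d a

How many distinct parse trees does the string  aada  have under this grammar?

Parse trees for aada:
  [A0 [A1 a a d] a]
  [A0 a [A2 a d a]]

2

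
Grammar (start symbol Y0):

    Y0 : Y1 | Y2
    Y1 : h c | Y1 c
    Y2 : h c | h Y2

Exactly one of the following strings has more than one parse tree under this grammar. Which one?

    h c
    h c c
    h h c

h c: 2 trees
h c c: 1 tree
h h c: 1 tree

h c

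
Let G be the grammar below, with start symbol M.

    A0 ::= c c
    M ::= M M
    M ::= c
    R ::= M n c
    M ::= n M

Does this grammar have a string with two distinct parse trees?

Witness: c c c

Derivation 1: M ⇒ M M ⇒ M M M ⇒ c M M ⇒ c c M ⇒ c c c
Derivation 2: M ⇒ M M ⇒ c M ⇒ c M M ⇒ c c M ⇒ c c c

Two distinct leftmost derivations for the same string.

Ambiguous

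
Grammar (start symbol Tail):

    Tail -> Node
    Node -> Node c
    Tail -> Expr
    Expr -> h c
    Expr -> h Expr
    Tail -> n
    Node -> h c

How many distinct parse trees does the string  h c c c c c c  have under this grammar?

1

Parse trees for h c c c c c c:
  [Tail [Node [Node [Node [Node [Node [Node h c] c] c] c] c] c]]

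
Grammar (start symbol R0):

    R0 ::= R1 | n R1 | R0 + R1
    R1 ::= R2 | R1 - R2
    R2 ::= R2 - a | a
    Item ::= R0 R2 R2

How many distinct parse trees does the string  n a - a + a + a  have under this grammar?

Parse trees for n a - a + a + a:
  [R0 [R0 [R0 n [R1 [R2 [R2 a] - a]]] + [R1 [R2 a]]] + [R1 [R2 a]]]
  [R0 [R0 [R0 n [R1 [R1 [R2 a]] - [R2 a]]] + [R1 [R2 a]]] + [R1 [R2 a]]]

2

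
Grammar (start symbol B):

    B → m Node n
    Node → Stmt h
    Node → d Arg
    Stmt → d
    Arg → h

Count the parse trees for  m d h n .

Parse trees for m d h n:
  [B m [Node [Stmt d] h] n]
  [B m [Node d [Arg h]] n]

2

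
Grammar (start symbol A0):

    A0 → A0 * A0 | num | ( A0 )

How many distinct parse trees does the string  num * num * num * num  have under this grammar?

Parse trees for num * num * num * num:
  [A0 [A0 num] * [A0 [A0 num] * [A0 [A0 num] * [A0 num]]]]
  [A0 [A0 num] * [A0 [A0 [A0 num] * [A0 num]] * [A0 num]]]
  [A0 [A0 [A0 num] * [A0 num]] * [A0 [A0 num] * [A0 num]]]
  [A0 [A0 [A0 num] * [A0 [A0 num] * [A0 num]]] * [A0 num]]
  [A0 [A0 [A0 [A0 num] * [A0 num]] * [A0 num]] * [A0 num]]

5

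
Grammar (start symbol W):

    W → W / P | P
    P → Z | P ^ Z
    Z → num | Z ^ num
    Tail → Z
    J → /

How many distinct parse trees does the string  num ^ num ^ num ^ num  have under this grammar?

8

Parse trees for num ^ num ^ num ^ num:
  [W [P [Z [Z [Z [Z num] ^ num] ^ num] ^ num]]]
  [W [P [P [Z num]] ^ [Z [Z [Z num] ^ num] ^ num]]]
  [W [P [P [Z [Z num] ^ num]] ^ [Z [Z num] ^ num]]]
  [W [P [P [P [Z num]] ^ [Z num]] ^ [Z [Z num] ^ num]]]
  [W [P [P [Z [Z [Z num] ^ num] ^ num]] ^ [Z num]]]
  [W [P [P [P [Z num]] ^ [Z [Z num] ^ num]] ^ [Z num]]]
  [W [P [P [P [Z [Z num] ^ num]] ^ [Z num]] ^ [Z num]]]
  [W [P [P [P [P [Z num]] ^ [Z num]] ^ [Z num]] ^ [Z num]]]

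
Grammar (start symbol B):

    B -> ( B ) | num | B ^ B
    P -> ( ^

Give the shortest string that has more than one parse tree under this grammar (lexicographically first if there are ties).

num ^ num ^ num

length 1: no string has ≥2 trees
length 3: no string has ≥2 trees
length 5: num ^ num ^ num has 2 parse trees

Two derivations of num ^ num ^ num:
  B ⇒ B ^ B ⇒ num ^ B ⇒ num ^ B ^ B ⇒ num ^ num ^ B ⇒ num ^ num ^ num
  B ⇒ B ^ B ⇒ B ^ B ^ B ⇒ num ^ B ^ B ⇒ num ^ num ^ B ⇒ num ^ num ^ num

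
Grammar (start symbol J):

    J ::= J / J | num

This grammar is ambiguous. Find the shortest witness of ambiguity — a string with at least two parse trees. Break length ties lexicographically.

length 1: no string has ≥2 trees
length 3: no string has ≥2 trees
length 5: num / num / num has 2 parse trees

Two derivations of num / num / num:
  J ⇒ J / J ⇒ J / J / J ⇒ num / J / J ⇒ num / num / J ⇒ num / num / num
  J ⇒ J / J ⇒ num / J ⇒ num / J / J ⇒ num / num / J ⇒ num / num / num

num / num / num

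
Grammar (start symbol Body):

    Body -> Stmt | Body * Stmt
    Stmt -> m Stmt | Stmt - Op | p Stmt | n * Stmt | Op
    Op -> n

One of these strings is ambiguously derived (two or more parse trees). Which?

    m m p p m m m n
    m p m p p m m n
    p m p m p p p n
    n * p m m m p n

m m p p m m m n: 1 tree
m p m p p m m n: 1 tree
p m p m p p p n: 1 tree
n * p m m m p n: 2 trees

n * p m m m p n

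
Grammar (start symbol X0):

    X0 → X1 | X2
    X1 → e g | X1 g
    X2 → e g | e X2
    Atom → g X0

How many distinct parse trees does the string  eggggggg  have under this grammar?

Parse trees for eggggggg:
  [X0 [X1 [X1 [X1 [X1 [X1 [X1 [X1 e g] g] g] g] g] g] g]]

1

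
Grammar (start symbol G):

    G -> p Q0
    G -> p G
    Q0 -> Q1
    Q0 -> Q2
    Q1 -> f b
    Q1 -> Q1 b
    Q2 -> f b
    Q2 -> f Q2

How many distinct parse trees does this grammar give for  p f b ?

Parse trees for p f b:
  [G p [Q0 [Q1 f b]]]
  [G p [Q0 [Q2 f b]]]

2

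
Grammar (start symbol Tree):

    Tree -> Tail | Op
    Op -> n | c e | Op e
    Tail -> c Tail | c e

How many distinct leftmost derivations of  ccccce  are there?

1

Parse trees for ccccce:
  [Tree [Tail c [Tail c [Tail c [Tail c [Tail c e]]]]]]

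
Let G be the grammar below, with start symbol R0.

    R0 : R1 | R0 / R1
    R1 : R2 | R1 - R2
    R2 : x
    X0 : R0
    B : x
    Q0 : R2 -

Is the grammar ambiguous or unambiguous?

Only R0, R1, R2 are reachable from R0; ignoring the rest: This is a standard precedence ladder (R0 over R1 over R2), with each level left-recursive on its own operator ('/' at R0, '-' at R1). That structure is LR(1), hence unambiguous.

Unambiguous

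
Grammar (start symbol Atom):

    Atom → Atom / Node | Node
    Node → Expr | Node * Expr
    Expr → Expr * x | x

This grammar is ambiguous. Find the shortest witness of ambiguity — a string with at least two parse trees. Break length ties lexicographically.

x * x

length 1: no string has ≥2 trees
length 3: x * x has 2 parse trees

Two derivations of x * x:
  Atom ⇒ Node ⇒ Expr ⇒ Expr * x ⇒ x * x
  Atom ⇒ Node ⇒ Node * Expr ⇒ Expr * Expr ⇒ x * Expr ⇒ x * x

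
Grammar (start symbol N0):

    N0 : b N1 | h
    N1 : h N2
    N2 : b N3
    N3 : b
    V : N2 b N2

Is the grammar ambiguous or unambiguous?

Only N0, N1, N2, N3 are reachable from N0; ignoring the rest: Restricted to the reachable nonterminals, every rule has the form A → t or A → t B, and no two rules for the same A share a first terminal. The grammar encodes a DFA — one run per string.

Unambiguous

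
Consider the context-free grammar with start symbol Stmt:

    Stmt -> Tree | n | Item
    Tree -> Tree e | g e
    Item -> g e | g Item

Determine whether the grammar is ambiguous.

Witness: g e

Derivation 1: Stmt ⇒ Tree ⇒ g e
Derivation 2: Stmt ⇒ Item ⇒ g e

Two distinct leftmost derivations for the same string.

Ambiguous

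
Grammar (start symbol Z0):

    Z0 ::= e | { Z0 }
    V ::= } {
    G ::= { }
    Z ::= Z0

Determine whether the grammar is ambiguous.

Only Z0 is reachable from Z0; ignoring the rest: L(Z0) is { openⁿ atom closeⁿ : n ≥ 0 }. The bracket depth fixes n, and the derivation is forced at every step.

Unambiguous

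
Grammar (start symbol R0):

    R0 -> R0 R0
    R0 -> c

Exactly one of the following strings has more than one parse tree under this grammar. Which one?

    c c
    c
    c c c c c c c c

c c: 1 tree
c: 1 tree
c c c c c c c c: 429 trees

c c c c c c c c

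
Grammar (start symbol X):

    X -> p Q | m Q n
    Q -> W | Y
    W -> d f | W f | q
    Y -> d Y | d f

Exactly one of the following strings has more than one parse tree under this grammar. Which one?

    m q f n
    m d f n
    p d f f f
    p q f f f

m d f n

m q f n: 1 tree
m d f n: 2 trees
p d f f f: 1 tree
p q f f f: 1 tree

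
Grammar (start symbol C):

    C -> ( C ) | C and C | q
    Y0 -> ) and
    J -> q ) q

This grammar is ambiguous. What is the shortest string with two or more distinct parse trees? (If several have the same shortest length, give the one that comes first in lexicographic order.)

q and q and q

length 1: no string has ≥2 trees
length 3: no string has ≥2 trees
length 5: q and q and q has 2 parse trees

Two derivations of q and q and q:
  C ⇒ C and C ⇒ C and C and C ⇒ q and C and C ⇒ q and q and C ⇒ q and q and q
  C ⇒ C and C ⇒ q and C ⇒ q and C and C ⇒ q and q and C ⇒ q and q and q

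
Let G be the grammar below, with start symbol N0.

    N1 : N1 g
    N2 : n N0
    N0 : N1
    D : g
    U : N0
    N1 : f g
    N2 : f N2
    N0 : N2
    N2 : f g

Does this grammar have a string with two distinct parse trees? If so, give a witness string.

Ambiguous

Witness: f g

Derivation 1: N0 ⇒ N1 ⇒ f g
Derivation 2: N0 ⇒ N2 ⇒ f g

Two distinct leftmost derivations for the same string.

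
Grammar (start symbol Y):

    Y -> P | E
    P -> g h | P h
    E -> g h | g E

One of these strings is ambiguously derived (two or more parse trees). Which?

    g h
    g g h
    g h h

g h: 2 trees
g g h: 1 tree
g h h: 1 tree

g h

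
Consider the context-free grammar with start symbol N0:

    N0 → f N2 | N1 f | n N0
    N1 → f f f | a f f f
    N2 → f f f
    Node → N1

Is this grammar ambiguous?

Ambiguous

Witness: f f f f

Derivation 1: N0 ⇒ f N2 ⇒ f f f f
Derivation 2: N0 ⇒ N1 f ⇒ f f f f

Two distinct leftmost derivations for the same string.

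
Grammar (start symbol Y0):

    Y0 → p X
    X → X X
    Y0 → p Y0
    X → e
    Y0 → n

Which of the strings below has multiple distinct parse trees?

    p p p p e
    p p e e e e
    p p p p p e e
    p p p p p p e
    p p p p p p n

p p e e e e

p p p p e: 1 tree
p p e e e e: 5 trees
p p p p p e e: 1 tree
p p p p p p e: 1 tree
p p p p p p n: 1 tree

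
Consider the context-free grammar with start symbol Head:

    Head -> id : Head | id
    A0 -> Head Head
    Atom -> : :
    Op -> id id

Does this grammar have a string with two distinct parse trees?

Only Head is reachable from Head; ignoring the rest: The reachable grammar is A → atom sep A | atom. Each atom is followed by either the separator (recurse) or end-of-string (stop) — no choice point.

Unambiguous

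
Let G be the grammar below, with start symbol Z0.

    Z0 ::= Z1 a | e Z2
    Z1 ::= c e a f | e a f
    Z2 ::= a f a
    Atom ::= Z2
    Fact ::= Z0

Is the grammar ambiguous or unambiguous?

Ambiguous

Witness: e a f a

Derivation 1: Z0 ⇒ Z1 a ⇒ e a f a
Derivation 2: Z0 ⇒ e Z2 ⇒ e a f a

Two distinct leftmost derivations for the same string.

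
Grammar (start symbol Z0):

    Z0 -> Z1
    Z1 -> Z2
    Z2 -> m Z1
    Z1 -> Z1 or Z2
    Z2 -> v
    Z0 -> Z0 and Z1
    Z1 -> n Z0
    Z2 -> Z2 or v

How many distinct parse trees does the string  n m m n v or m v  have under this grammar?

5

Parse trees for n m m n v or m v:
  [Z0 [Z1 [Z1 n [Z0 [Z1 [Z2 m [Z1 [Z2 m [Z1 n [Z0 [Z1 [Z2 v]]]]]]]]]] or [Z2 m [Z1 [Z2 v]]]]]
  [Z0 [Z1 n [Z0 [Z1 [Z2 m [Z1 [Z2 m [Z1 [Z1 n [Z0 [Z1 [Z2 v]]]] or [Z2 m [Z1 [Z2 v]]]]]]]]]]]
  [Z0 [Z1 n [Z0 [Z1 [Z2 m [Z1 [Z2 m [Z1 n [Z0 [Z1 [Z1 [Z2 v]] or [Z2 m [Z1 [Z2 v]]]]]]]]]]]]]
  [Z0 [Z1 n [Z0 [Z1 [Z2 m [Z1 [Z1 [Z2 m [Z1 n [Z0 [Z1 [Z2 v]]]]]] or [Z2 m [Z1 [Z2 v]]]]]]]]]
  [Z0 [Z1 n [Z0 [Z1 [Z1 [Z2 m [Z1 [Z2 m [Z1 n [Z0 [Z1 [Z2 v]]]]]]]] or [Z2 m [Z1 [Z2 v]]]]]]]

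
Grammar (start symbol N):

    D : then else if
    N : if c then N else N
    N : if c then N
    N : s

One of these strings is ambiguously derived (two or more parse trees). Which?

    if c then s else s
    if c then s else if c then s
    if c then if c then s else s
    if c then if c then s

if c then if c then s else s

if c then s else s: 1 tree
if c then s else if c then s: 1 tree
if c then if c then s else s: 2 trees
if c then if c then s: 1 tree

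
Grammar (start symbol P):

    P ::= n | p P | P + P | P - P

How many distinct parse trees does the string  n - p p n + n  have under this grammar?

Parse trees for n - p p n + n:
  [P [P [P n] - [P p [P p [P n]]]] + [P n]]
  [P [P n] - [P p [P p [P [P n] + [P n]]]]]
  [P [P n] - [P p [P [P p [P n]] + [P n]]]]
  [P [P n] - [P [P p [P p [P n]]] + [P n]]]

4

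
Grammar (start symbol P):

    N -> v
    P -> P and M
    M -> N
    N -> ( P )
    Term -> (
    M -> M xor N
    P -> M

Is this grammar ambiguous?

Unambiguous

(Term is unreachable from P, so its rules don't affect L(P).) This is a standard precedence ladder (P over M over N), with each level left-recursive on its own operator ('and' at P, 'xor' at M). That structure is LR(1), hence unambiguous.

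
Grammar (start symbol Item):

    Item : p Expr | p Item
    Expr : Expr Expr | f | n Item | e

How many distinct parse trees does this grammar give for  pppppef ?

1

Parse trees for pppppef:
  [Item p [Item p [Item p [Item p [Item p [Expr [Expr e] [Expr f]]]]]]]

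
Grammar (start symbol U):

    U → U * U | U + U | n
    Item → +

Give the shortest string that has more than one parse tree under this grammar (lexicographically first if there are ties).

n * n * n

length 1: no string has ≥2 trees
length 3: no string has ≥2 trees
length 5: n * n * n has 2 parse trees

Two derivations of n * n * n:
  U ⇒ U * U ⇒ U * U * U ⇒ n * U * U ⇒ n * n * U ⇒ n * n * n
  U ⇒ U * U ⇒ n * U ⇒ n * U * U ⇒ n * n * U ⇒ n * n * n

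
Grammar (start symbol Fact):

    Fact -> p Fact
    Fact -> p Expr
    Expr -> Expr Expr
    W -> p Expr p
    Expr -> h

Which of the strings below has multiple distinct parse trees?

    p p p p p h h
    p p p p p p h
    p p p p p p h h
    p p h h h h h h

p p p p p h h: 1 tree
p p p p p p h: 1 tree
p p p p p p h h: 1 tree
p p h h h h h h: 42 trees

p p h h h h h h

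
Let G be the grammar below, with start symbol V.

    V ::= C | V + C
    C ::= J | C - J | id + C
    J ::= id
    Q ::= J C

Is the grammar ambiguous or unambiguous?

Witness: id + id

Derivation 1: V ⇒ C ⇒ id + C ⇒ id + J ⇒ id + id
Derivation 2: V ⇒ V + C ⇒ C + C ⇒ J + C ⇒ id + C ⇒ id + J ⇒ id + id

Two distinct leftmost derivations for the same string.

Ambiguous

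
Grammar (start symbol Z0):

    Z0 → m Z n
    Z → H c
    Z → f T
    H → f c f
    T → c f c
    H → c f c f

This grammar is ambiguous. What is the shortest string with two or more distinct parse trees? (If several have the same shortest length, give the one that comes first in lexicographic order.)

m f c f c n

length 6: m f c f c n has 2 parse trees

Two derivations of m f c f c n:
  Z0 ⇒ m Z n ⇒ m H c n ⇒ m f c f c n
  Z0 ⇒ m Z n ⇒ m f T n ⇒ m f c f c n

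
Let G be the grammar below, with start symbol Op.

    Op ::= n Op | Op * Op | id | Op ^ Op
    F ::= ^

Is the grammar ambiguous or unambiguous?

Witness: n id * id

Derivation 1: Op ⇒ n Op ⇒ n Op * Op ⇒ n id * Op ⇒ n id * id
Derivation 2: Op ⇒ Op * Op ⇒ n Op * Op ⇒ n id * Op ⇒ n id * id

Two distinct leftmost derivations for the same string.

Ambiguous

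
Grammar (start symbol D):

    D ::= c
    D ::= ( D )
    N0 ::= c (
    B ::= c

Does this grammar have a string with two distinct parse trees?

Unambiguous

(N0, B are unreachable from D, so their rules don't affect L(D).) L(D) is { openⁿ atom closeⁿ : n ≥ 0 }. The bracket depth fixes n, and the derivation is forced at every step.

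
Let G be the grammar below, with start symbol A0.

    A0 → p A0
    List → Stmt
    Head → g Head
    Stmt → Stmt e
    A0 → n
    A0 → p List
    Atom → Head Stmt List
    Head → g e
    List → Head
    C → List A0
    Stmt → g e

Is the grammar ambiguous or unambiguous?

Ambiguous

Witness: p g e

Derivation 1: A0 ⇒ p List ⇒ p Stmt ⇒ p g e
Derivation 2: A0 ⇒ p List ⇒ p Head ⇒ p g e

Two distinct leftmost derivations for the same string.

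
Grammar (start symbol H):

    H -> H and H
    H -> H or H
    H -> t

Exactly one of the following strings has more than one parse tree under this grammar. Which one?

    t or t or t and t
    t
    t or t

t or t or t and t

t or t or t and t: 5 trees
t: 1 tree
t or t: 1 tree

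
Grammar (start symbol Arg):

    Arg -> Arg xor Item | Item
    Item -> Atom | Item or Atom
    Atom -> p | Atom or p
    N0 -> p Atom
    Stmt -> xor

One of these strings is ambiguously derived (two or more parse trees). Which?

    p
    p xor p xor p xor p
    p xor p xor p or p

p xor p xor p or p

p: 1 tree
p xor p xor p xor p: 1 tree
p xor p xor p or p: 2 trees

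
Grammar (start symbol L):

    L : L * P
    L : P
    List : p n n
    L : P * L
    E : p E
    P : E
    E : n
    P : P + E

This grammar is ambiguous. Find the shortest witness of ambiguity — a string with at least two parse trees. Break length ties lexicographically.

n * n

length 1: no string has ≥2 trees
length 2: no string has ≥2 trees
length 3: n * n has 2 parse trees

Two derivations of n * n:
  L ⇒ L * P ⇒ P * P ⇒ E * P ⇒ n * P ⇒ n * E ⇒ n * n
  L ⇒ P * L ⇒ E * L ⇒ n * L ⇒ n * P ⇒ n * E ⇒ n * n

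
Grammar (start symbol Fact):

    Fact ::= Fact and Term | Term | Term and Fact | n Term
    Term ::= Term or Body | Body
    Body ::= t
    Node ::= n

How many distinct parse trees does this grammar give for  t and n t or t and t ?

2

Parse trees for t and n t or t and t:
  [Fact [Fact [Term [Body t]] and [Fact n [Term [Term [Body t]] or [Body t]]]] and [Term [Body t]]]
  [Fact [Term [Body t]] and [Fact [Fact n [Term [Term [Body t]] or [Body t]]] and [Term [Body t]]]]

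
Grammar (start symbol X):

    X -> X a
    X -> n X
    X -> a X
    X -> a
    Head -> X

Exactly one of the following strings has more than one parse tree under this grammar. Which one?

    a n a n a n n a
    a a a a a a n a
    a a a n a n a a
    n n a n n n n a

a n a n a n n a: 1 tree
a a a a a a n a: 1 tree
a a a n a n a a: 8 trees
n n a n n n n a: 1 tree

a a a n a n a a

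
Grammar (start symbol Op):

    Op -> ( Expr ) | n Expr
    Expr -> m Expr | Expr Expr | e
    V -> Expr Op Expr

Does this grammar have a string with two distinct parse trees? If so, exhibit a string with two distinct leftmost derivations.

Ambiguous

Witness: n e e e

Derivation 1: Op ⇒ n Expr ⇒ n Expr Expr ⇒ n Expr Expr Expr ⇒ n e Expr Expr ⇒ n e e Expr ⇒ n e e e
Derivation 2: Op ⇒ n Expr ⇒ n Expr Expr ⇒ n e Expr ⇒ n e Expr Expr ⇒ n e e Expr ⇒ n e e e

Two distinct leftmost derivations for the same string.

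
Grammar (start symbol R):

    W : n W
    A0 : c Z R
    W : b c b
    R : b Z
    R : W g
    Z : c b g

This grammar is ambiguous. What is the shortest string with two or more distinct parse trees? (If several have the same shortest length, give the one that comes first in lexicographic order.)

b c b g

length 4: b c b g has 2 parse trees

Two derivations of b c b g:
  R ⇒ b Z ⇒ b c b g
  R ⇒ W g ⇒ b c b g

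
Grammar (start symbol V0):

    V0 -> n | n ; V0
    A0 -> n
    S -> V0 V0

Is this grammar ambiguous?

(A0, S are unreachable from V0, so their rules don't affect L(V0).) Right-recursive list with a separator: after each atom, whether the separator follows determines the rule. One parse per string.

Unambiguous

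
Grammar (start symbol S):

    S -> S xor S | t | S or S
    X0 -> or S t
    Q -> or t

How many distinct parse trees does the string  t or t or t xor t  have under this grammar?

5

Parse trees for t or t or t xor t:
  [S [S [S t] or [S [S t] or [S t]]] xor [S t]]
  [S [S [S [S t] or [S t]] or [S t]] xor [S t]]
  [S [S t] or [S [S [S t] or [S t]] xor [S t]]]
  [S [S t] or [S [S t] or [S [S t] xor [S t]]]]
  [S [S [S t] or [S t]] or [S [S t] xor [S t]]]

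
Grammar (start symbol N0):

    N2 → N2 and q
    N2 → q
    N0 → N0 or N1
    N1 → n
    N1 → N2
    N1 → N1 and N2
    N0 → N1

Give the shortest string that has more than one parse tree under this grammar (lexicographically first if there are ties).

q and q

length 1: no string has ≥2 trees
length 3: q and q has 2 parse trees

Two derivations of q and q:
  N0 ⇒ N1 ⇒ N2 ⇒ N2 and q ⇒ q and q
  N0 ⇒ N1 ⇒ N1 and N2 ⇒ N2 and N2 ⇒ q and N2 ⇒ q and q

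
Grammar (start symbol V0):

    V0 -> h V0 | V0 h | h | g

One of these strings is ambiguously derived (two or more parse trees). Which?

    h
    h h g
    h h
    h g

h: 1 tree
h h g: 1 tree
h h: 2 trees
h g: 1 tree

h h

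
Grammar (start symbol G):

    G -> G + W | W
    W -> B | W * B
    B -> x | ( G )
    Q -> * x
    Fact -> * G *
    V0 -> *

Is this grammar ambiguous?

Unambiguous

Only G, W, B are reachable from G; ignoring the rest: G → G + W | W  ;  W → W * B | B  — a left-associative chain with B at the bottom. Each string factors uniquely by precedence.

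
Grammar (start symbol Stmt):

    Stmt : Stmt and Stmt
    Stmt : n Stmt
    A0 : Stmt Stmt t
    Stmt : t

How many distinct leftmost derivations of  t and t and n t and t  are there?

Parse trees for t and t and n t and t:
  [Stmt [Stmt t] and [Stmt [Stmt t] and [Stmt [Stmt n [Stmt t]] and [Stmt t]]]]
  [Stmt [Stmt t] and [Stmt [Stmt t] and [Stmt n [Stmt [Stmt t] and [Stmt t]]]]]
  [Stmt [Stmt t] and [Stmt [Stmt [Stmt t] and [Stmt n [Stmt t]]] and [Stmt t]]]
  [Stmt [Stmt [Stmt t] and [Stmt t]] and [Stmt [Stmt n [Stmt t]] and [Stmt t]]]
  [Stmt [Stmt [Stmt t] and [Stmt t]] and [Stmt n [Stmt [Stmt t] and [Stmt t]]]]
  [Stmt [Stmt [Stmt t] and [Stmt [Stmt t] and [Stmt n [Stmt t]]]] and [Stmt t]]
  [Stmt [Stmt [Stmt [Stmt t] and [Stmt t]] and [Stmt n [Stmt t]]] and [Stmt t]]

7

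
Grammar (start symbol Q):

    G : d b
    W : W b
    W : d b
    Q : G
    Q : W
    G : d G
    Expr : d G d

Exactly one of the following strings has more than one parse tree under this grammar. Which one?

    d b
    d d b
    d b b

d b: 2 trees
d d b: 1 tree
d b b: 1 tree

d b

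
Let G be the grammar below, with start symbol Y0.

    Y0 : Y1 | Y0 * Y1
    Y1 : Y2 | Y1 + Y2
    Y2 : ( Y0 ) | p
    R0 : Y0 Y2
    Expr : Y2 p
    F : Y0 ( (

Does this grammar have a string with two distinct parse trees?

(R0, Expr, F are unreachable from Y0, so their rules don't affect L(Y0).) Y0 → Y0 * Y1 | Y1  ;  Y1 → Y1 + Y2 | Y2  — a left-associative chain with Y2 at the bottom. Each string factors uniquely by precedence.

Unambiguous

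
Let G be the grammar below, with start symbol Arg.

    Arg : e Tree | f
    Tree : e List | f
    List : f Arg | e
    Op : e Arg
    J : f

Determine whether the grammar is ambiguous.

Unambiguous

(Op, J are unreachable from Arg, so their rules don't affect L(Arg).) The reachable rules are right-linear with at most one rule per (nonterminal, next-terminal) pair. Each input token forces the next rule, so parsing is deterministic.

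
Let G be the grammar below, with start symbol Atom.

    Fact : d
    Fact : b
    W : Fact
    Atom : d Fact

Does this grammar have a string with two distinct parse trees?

Unambiguous

(W is unreachable from Atom, so its rules don't affect L(Atom).) Restricted to the reachable nonterminals, every rule has the form A → t or A → t B, and no two rules for the same A share a first terminal. The grammar encodes a DFA — one run per string.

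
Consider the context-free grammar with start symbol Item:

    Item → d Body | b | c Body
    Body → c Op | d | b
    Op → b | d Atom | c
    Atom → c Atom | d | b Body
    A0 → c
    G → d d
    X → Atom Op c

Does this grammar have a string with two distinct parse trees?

(A0, G, X are unreachable from Item, so their rules don't affect L(Item).) The reachable rules are right-linear with at most one rule per (nonterminal, next-terminal) pair. Each input token forces the next rule, so parsing is deterministic.

Unambiguous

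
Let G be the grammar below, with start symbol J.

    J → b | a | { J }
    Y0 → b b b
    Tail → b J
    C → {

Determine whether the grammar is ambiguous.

Only J is reachable from J; ignoring the rest: Each string is a nest of matched brackets around a single atom. An opening bracket forces the recursive rule; an atom forces the base rule.

Unambiguous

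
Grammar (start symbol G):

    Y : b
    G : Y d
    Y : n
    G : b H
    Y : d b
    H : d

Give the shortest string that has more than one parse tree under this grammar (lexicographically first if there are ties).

b d

length 2: b d has 2 parse trees

Two derivations of b d:
  G ⇒ Y d ⇒ b d
  G ⇒ b H ⇒ b d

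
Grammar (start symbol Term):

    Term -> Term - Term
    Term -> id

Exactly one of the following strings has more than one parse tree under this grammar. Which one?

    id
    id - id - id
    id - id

id - id - id

id: 1 tree
id - id - id: 2 trees
id - id: 1 tree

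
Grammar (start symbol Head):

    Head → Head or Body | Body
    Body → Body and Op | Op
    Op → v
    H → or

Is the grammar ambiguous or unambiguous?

Unambiguous

Only Head, Body, Op are reachable from Head; ignoring the rest: Head → Head or Body | Body  ;  Body → Body and Op | Op  — a left-associative chain with Op at the bottom. Each string factors uniquely by precedence.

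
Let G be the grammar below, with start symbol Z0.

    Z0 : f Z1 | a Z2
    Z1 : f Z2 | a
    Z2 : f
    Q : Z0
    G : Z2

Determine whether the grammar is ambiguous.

Unambiguous

(Q, G are unreachable from Z0, so their rules don't affect L(Z0).) Each reachable nonterminal has at most one production per leading terminal, and all productions are right-linear; the derivation is determined token-by-token.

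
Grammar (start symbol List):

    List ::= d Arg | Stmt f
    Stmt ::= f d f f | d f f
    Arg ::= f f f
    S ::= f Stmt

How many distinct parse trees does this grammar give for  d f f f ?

2

Parse trees for d f f f:
  [List d [Arg f f f]]
  [List [Stmt d f f] f]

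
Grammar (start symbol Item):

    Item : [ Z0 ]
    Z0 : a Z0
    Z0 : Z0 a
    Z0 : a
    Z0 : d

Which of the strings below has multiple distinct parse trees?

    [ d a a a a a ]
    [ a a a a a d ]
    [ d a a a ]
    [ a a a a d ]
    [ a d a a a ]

[ d a a a a a ]: 1 tree
[ a a a a a d ]: 1 tree
[ d a a a ]: 1 tree
[ a a a a d ]: 1 tree
[ a d a a a ]: 4 trees

[ a d a a a ]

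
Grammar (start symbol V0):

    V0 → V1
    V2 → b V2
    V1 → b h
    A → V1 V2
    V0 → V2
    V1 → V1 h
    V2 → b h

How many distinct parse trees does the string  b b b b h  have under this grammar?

1

Parse trees for b b b b h:
  [V0 [V2 b [V2 b [V2 b [V2 b h]]]]]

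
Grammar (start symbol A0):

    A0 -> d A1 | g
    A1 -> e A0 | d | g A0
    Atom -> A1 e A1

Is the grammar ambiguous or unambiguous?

Unambiguous

Only A0, A1 are reachable from A0; ignoring the rest: The reachable rules are right-linear with at most one rule per (nonterminal, next-terminal) pair. Each input token forces the next rule, so parsing is deterministic.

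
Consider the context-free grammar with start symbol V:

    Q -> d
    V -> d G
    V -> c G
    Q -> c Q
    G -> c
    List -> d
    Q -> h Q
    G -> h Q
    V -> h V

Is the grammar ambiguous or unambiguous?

(List is unreachable from V, so its rules don't affect L(V).) Restricted to the reachable nonterminals, every rule has the form A → t or A → t B, and no two rules for the same A share a first terminal. The grammar encodes a DFA — one run per string.

Unambiguous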